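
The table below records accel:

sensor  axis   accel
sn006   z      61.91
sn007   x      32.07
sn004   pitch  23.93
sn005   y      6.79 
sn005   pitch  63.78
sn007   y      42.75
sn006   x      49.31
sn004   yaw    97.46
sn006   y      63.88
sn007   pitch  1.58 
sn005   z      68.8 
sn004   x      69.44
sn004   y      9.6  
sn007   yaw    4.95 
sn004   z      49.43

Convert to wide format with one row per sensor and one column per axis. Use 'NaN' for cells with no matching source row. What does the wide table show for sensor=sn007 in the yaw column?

4.95

The long row with sensor=sn007, axis=yaw has accel=4.95.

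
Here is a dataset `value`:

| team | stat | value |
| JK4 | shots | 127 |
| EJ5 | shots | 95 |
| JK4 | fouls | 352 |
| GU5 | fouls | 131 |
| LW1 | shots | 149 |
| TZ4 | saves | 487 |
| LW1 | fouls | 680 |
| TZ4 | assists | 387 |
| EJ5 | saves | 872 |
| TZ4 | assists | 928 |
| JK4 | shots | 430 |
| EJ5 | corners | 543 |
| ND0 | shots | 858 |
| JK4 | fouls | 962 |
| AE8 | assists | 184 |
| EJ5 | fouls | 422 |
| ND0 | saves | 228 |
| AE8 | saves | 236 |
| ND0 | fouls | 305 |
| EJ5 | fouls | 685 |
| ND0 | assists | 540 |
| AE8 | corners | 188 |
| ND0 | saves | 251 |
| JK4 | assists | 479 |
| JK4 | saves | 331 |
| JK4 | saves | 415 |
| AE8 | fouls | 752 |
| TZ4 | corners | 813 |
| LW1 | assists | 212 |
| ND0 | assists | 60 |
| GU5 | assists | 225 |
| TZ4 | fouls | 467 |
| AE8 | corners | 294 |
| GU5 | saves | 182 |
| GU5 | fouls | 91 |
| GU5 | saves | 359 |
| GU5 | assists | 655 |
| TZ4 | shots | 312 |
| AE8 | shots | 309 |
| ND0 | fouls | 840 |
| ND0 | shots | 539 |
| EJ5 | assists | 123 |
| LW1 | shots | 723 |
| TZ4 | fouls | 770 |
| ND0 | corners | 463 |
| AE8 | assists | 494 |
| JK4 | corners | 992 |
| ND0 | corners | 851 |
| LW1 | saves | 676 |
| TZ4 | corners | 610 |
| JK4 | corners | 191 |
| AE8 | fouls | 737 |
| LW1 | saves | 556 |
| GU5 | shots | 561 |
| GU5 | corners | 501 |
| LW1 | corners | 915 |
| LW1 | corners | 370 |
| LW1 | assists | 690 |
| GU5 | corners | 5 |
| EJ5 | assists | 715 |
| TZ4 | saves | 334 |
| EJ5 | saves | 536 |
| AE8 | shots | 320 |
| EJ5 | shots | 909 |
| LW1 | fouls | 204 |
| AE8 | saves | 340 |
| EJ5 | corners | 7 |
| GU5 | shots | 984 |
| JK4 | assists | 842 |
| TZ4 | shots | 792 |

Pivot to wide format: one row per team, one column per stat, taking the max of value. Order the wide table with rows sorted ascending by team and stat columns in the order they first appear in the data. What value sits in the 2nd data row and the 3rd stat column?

872

With rows sorted ascending by team, row 2 is team=EJ5. stat columns in first-appearance order: shots, fouls, saves, assists, corners; column 3 is saves.
Long rows with team=EJ5, stat=saves: max(872, 536) = 872.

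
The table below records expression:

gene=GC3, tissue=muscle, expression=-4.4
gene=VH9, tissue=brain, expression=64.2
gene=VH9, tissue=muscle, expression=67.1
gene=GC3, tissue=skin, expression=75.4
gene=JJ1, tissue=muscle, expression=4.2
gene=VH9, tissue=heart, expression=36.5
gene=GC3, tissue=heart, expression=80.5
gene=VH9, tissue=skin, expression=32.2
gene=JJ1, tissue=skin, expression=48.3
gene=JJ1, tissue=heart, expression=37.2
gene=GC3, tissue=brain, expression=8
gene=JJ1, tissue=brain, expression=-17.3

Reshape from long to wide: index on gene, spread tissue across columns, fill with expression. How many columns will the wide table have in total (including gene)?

1 column for gene plus 4 distinct tissue values → 5 columns.

5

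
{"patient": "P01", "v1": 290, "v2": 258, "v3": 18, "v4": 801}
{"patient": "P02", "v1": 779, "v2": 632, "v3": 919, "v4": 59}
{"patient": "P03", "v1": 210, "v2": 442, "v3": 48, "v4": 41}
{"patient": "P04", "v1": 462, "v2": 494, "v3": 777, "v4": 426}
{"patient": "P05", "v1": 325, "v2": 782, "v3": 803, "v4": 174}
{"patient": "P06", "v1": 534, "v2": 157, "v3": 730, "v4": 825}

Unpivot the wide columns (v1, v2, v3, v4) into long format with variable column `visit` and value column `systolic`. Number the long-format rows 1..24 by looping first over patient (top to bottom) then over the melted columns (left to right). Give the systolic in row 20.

24 rows total (6 × 4). Row 20: index ⌊(20-1)/4⌋ = 4 into patient → P05; (20-1) mod 4 = 3 into the melted columns → v4.
So row 20 is (P05, v4, 174); systolic = 174.

174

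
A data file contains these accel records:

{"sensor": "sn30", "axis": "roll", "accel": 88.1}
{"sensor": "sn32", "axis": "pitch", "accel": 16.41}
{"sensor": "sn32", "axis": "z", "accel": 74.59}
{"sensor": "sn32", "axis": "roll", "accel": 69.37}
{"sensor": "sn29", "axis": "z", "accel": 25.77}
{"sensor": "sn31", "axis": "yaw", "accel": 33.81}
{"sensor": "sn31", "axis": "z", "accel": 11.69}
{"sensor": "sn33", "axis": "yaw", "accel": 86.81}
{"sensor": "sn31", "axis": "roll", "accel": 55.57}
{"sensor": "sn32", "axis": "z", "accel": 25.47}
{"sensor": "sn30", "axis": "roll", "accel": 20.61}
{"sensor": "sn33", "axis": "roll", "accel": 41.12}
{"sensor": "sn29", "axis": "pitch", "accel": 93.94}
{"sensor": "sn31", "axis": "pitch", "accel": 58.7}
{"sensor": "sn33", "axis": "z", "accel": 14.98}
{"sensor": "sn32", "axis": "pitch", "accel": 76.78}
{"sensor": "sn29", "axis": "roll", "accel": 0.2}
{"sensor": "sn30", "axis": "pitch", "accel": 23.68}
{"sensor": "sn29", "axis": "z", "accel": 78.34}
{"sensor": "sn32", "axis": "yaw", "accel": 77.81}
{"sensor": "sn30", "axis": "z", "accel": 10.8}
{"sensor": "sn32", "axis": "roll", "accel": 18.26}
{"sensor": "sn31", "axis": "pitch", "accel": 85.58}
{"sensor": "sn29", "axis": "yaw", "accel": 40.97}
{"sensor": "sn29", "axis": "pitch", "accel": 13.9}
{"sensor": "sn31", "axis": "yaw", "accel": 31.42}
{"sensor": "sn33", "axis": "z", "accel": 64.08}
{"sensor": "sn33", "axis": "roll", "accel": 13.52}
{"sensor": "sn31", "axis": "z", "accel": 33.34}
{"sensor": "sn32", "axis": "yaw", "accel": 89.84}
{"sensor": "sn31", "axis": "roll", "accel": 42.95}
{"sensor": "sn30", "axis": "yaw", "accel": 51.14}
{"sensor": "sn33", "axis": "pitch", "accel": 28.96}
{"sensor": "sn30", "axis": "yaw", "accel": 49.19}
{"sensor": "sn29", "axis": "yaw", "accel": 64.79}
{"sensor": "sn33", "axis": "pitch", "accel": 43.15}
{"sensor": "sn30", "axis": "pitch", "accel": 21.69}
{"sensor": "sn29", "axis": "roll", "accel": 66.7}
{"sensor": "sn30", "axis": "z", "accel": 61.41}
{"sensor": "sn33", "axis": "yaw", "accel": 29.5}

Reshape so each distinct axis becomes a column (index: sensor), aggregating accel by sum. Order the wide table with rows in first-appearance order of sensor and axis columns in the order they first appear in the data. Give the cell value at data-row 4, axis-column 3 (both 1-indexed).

45.03

With rows in first-appearance order of sensor, row 4 is sensor=sn31. axis columns in first-appearance order: roll, pitch, z, yaw; column 3 is z.
Long rows with sensor=sn31, axis=z: 11.69 + 33.34 = 45.03.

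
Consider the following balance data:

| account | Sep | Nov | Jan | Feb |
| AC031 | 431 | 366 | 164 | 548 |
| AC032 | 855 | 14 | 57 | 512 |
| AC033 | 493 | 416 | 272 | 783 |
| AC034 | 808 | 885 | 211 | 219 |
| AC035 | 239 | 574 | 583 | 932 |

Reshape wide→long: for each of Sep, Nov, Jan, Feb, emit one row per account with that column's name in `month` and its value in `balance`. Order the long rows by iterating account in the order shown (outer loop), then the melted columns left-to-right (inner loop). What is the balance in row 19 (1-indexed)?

583

20 rows total (5 × 4). Row 19: index ⌊(19-1)/4⌋ = 4 into account → AC035; (19-1) mod 4 = 2 into the melted columns → Jan.
So row 19 is (AC035, Jan, 583); balance = 583.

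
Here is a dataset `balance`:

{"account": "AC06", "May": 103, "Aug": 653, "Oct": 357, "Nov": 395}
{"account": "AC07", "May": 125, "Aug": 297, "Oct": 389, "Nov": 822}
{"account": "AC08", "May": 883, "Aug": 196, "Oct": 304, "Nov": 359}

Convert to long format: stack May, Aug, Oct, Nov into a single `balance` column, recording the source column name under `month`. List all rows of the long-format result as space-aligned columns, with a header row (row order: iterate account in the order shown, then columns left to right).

account  month  balance
AC06     May    103    
AC06     Aug    653    
AC06     Oct    357    
AC06     Nov    395    
AC07     May    125    
AC07     Aug    297    
AC07     Oct    389    
AC07     Nov    822    
AC08     May    883    
AC08     Aug    196    
AC08     Oct    304    
AC08     Nov    359    

Each (account, column) pair becomes one row: 3 × 4 = 12 rows.
For example, (AC06, May) → balance=103.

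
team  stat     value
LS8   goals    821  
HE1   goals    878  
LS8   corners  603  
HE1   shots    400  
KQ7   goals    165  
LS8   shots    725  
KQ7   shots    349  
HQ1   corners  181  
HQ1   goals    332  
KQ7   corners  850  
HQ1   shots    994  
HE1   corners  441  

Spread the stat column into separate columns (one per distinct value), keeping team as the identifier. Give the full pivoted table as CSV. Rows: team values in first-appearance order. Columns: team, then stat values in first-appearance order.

Columns: team plus the 3 distinct stat values (goals, corners, shots).
For example, row LS8 column goals takes value=821 from the long row (LS8, goals).

team,goals,corners,shots
LS8,821,603,725
HE1,878,441,400
KQ7,165,850,349
HQ1,332,181,994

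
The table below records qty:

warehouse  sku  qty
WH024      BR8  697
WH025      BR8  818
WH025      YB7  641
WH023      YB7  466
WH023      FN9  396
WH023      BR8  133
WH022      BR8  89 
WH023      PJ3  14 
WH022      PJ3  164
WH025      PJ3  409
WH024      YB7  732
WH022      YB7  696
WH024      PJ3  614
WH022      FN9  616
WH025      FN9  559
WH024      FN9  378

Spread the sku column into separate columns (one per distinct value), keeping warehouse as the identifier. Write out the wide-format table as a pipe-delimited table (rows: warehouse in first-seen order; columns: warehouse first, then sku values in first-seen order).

Columns: warehouse plus the 4 distinct sku values (BR8, YB7, FN9, PJ3).
For example, row WH024 column BR8 takes qty=697 from the long row (WH024, BR8).

| warehouse | BR8 | YB7 | FN9 | PJ3 |
| WH024 | 697 | 732 | 378 | 614 |
| WH025 | 818 | 641 | 559 | 409 |
| WH023 | 133 | 466 | 396 | 14 |
| WH022 | 89 | 696 | 616 | 164 |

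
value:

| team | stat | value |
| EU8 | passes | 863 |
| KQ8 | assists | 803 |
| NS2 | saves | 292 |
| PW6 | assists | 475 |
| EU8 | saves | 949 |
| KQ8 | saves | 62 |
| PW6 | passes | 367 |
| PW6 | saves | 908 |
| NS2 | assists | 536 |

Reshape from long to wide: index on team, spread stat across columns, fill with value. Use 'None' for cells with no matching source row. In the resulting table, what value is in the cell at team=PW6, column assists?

The long row with team=PW6, stat=assists has value=475.

475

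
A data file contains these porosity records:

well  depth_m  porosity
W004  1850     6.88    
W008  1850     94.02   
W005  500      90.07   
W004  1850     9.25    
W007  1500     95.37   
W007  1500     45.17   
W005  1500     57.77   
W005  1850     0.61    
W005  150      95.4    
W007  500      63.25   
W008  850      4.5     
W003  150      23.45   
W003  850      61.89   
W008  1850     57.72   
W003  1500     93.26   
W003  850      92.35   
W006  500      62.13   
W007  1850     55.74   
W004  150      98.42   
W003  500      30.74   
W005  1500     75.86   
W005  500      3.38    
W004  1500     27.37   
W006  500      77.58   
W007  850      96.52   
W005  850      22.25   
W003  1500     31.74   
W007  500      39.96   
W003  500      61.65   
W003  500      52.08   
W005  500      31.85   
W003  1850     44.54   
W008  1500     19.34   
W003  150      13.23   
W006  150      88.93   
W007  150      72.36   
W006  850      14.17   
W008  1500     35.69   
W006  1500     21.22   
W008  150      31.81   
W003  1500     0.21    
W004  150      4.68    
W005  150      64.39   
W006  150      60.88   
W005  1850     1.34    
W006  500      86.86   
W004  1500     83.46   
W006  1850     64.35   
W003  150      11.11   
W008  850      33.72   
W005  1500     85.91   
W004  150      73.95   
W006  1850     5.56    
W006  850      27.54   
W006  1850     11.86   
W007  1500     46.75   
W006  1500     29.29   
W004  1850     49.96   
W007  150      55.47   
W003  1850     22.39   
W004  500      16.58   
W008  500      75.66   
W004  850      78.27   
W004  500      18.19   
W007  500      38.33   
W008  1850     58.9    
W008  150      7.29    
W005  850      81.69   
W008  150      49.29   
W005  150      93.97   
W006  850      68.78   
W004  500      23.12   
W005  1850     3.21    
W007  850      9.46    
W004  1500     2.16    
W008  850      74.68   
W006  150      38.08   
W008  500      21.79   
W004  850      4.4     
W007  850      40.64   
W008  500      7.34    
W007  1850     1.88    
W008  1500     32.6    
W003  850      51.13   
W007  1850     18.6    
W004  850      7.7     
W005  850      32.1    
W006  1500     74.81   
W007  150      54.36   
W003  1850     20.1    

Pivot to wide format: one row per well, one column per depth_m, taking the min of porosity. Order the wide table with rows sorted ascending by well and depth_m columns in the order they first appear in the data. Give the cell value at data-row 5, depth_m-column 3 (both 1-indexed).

With rows sorted ascending by well, row 5 is well=W007. depth_m columns in first-appearance order: 1850, 500, 1500, 150, 850; column 3 is 1500.
Long rows with well=W007, depth_m=1500: min(95.37, 45.17, 46.75) = 45.17.

45.17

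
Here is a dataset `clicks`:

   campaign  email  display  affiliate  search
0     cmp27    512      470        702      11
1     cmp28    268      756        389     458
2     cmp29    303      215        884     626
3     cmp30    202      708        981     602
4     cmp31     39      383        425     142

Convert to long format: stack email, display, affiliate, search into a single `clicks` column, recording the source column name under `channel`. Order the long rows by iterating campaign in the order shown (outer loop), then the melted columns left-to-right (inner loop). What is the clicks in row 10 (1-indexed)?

20 rows total (5 × 4). Row 10: index ⌊(10-1)/4⌋ = 2 into campaign → cmp29; (10-1) mod 4 = 1 into the melted columns → display.
So row 10 is (cmp29, display, 215); clicks = 215.

215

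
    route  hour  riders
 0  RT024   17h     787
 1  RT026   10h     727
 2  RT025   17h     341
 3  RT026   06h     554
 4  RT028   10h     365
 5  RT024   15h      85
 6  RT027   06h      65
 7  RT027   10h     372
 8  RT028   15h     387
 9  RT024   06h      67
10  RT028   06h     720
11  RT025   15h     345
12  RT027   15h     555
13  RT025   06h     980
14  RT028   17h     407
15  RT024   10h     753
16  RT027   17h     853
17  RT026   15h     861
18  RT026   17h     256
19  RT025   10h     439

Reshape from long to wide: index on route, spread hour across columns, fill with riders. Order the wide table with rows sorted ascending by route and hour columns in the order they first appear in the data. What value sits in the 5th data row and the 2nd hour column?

With rows sorted ascending by route, row 5 is route=RT028. hour columns in first-appearance order: 17h, 10h, 06h, 15h; column 2 is 10h.
Long rows with route=RT028, hour=10h: riders = 365.

365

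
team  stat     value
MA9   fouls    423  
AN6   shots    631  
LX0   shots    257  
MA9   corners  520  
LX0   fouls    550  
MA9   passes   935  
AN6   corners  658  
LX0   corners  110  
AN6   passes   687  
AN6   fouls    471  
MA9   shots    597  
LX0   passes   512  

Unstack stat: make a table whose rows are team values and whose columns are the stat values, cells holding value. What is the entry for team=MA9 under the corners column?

520

Wide layout: rows indexed by team, columns are the 4 distinct stat values (fouls, shots, corners, passes).
Cell (team=MA9, stat=corners) draws from the long row where team=MA9 and stat=corners, which has value=520.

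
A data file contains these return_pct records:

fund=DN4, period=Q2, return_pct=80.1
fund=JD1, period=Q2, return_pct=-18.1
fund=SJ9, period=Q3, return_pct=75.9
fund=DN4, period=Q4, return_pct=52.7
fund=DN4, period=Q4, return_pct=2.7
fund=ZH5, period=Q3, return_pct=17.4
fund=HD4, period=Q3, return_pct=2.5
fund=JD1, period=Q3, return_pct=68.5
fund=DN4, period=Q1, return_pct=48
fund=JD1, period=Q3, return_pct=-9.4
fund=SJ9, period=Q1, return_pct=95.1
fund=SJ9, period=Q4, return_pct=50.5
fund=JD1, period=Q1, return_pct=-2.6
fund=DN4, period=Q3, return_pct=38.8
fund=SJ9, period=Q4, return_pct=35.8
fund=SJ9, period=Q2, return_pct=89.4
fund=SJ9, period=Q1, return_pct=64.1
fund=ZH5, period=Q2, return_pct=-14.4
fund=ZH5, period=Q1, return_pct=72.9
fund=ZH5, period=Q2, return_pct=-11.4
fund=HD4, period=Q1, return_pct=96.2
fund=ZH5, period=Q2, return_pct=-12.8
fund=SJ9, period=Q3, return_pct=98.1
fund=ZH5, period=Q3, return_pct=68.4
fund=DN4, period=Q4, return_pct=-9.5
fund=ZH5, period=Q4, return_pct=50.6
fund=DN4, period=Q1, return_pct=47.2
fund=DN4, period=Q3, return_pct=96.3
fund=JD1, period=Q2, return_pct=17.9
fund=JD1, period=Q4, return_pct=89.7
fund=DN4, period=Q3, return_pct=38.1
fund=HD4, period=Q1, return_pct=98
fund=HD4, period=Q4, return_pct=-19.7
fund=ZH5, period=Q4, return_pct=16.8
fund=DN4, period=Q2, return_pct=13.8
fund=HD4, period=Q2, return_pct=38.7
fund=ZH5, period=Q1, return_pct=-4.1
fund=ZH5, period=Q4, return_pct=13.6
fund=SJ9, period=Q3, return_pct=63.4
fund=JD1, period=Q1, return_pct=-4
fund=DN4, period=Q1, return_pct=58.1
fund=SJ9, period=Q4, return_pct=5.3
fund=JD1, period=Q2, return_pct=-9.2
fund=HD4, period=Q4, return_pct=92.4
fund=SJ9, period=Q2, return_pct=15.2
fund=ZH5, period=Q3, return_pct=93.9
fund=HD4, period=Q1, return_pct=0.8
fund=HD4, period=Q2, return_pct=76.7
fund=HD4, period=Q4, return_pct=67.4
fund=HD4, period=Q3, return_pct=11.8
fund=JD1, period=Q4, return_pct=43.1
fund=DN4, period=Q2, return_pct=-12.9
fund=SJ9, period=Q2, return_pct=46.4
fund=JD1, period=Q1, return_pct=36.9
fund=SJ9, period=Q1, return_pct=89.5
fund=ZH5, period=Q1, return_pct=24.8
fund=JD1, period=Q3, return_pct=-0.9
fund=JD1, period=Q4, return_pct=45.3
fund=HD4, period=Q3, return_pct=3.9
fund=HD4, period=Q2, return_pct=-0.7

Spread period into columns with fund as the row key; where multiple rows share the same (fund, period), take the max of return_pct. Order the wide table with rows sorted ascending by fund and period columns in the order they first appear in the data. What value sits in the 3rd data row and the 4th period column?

With rows sorted ascending by fund, row 3 is fund=JD1. period columns in first-appearance order: Q2, Q3, Q4, Q1; column 4 is Q1.
Long rows with fund=JD1, period=Q1: max(-2.6, -4, 36.9) = 36.9.

36.9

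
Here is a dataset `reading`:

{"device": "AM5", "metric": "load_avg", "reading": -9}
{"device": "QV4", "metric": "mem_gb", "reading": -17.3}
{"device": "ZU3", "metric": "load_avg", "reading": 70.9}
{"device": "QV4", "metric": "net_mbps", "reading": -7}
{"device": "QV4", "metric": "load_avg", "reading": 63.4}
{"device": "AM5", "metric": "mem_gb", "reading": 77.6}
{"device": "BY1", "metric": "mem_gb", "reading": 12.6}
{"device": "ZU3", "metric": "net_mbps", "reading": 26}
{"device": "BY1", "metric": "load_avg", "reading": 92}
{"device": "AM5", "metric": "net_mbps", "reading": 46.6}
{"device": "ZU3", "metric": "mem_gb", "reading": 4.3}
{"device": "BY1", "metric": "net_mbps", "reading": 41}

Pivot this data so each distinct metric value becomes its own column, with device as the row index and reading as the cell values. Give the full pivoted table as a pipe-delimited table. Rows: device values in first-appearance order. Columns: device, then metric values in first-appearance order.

Columns: device plus the 3 distinct metric values (load_avg, mem_gb, net_mbps).
For example, row AM5 column load_avg takes reading=-9 from the long row (AM5, load_avg).

| device | load_avg | mem_gb | net_mbps |
| AM5 | -9 | 77.6 | 46.6 |
| QV4 | 63.4 | -17.3 | -7 |
| ZU3 | 70.9 | 4.3 | 26 |
| BY1 | 92 | 12.6 | 41 |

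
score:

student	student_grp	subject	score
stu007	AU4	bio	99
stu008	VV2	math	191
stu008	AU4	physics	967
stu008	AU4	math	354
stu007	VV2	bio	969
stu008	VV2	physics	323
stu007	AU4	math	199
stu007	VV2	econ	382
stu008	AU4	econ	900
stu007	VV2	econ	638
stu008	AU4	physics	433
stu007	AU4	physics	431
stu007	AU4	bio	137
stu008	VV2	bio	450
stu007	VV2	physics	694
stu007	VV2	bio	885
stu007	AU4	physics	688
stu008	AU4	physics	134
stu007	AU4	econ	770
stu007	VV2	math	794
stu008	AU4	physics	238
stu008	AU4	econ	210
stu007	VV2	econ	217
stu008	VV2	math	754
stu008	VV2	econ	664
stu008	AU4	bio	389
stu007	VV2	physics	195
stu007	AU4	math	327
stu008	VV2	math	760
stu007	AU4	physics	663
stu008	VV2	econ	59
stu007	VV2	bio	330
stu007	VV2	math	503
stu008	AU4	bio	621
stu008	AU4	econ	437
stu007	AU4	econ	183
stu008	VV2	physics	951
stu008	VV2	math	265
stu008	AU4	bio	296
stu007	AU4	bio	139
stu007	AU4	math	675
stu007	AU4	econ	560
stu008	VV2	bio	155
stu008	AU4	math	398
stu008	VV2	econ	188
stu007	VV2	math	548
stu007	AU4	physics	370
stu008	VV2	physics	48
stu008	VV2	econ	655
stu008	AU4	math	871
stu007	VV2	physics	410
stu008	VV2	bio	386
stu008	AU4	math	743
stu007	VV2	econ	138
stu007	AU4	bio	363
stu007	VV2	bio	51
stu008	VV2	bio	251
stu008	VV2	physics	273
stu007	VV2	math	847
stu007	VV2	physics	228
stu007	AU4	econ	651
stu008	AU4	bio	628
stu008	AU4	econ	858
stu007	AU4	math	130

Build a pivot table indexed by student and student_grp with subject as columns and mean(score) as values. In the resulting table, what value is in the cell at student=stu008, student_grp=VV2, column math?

492.50

Rows with student=stu008, student_grp=VV2 and subject=math: score values are 191, 754, 760, 265.
(191 + 754 + 760 + 265) / 4 = 492.50.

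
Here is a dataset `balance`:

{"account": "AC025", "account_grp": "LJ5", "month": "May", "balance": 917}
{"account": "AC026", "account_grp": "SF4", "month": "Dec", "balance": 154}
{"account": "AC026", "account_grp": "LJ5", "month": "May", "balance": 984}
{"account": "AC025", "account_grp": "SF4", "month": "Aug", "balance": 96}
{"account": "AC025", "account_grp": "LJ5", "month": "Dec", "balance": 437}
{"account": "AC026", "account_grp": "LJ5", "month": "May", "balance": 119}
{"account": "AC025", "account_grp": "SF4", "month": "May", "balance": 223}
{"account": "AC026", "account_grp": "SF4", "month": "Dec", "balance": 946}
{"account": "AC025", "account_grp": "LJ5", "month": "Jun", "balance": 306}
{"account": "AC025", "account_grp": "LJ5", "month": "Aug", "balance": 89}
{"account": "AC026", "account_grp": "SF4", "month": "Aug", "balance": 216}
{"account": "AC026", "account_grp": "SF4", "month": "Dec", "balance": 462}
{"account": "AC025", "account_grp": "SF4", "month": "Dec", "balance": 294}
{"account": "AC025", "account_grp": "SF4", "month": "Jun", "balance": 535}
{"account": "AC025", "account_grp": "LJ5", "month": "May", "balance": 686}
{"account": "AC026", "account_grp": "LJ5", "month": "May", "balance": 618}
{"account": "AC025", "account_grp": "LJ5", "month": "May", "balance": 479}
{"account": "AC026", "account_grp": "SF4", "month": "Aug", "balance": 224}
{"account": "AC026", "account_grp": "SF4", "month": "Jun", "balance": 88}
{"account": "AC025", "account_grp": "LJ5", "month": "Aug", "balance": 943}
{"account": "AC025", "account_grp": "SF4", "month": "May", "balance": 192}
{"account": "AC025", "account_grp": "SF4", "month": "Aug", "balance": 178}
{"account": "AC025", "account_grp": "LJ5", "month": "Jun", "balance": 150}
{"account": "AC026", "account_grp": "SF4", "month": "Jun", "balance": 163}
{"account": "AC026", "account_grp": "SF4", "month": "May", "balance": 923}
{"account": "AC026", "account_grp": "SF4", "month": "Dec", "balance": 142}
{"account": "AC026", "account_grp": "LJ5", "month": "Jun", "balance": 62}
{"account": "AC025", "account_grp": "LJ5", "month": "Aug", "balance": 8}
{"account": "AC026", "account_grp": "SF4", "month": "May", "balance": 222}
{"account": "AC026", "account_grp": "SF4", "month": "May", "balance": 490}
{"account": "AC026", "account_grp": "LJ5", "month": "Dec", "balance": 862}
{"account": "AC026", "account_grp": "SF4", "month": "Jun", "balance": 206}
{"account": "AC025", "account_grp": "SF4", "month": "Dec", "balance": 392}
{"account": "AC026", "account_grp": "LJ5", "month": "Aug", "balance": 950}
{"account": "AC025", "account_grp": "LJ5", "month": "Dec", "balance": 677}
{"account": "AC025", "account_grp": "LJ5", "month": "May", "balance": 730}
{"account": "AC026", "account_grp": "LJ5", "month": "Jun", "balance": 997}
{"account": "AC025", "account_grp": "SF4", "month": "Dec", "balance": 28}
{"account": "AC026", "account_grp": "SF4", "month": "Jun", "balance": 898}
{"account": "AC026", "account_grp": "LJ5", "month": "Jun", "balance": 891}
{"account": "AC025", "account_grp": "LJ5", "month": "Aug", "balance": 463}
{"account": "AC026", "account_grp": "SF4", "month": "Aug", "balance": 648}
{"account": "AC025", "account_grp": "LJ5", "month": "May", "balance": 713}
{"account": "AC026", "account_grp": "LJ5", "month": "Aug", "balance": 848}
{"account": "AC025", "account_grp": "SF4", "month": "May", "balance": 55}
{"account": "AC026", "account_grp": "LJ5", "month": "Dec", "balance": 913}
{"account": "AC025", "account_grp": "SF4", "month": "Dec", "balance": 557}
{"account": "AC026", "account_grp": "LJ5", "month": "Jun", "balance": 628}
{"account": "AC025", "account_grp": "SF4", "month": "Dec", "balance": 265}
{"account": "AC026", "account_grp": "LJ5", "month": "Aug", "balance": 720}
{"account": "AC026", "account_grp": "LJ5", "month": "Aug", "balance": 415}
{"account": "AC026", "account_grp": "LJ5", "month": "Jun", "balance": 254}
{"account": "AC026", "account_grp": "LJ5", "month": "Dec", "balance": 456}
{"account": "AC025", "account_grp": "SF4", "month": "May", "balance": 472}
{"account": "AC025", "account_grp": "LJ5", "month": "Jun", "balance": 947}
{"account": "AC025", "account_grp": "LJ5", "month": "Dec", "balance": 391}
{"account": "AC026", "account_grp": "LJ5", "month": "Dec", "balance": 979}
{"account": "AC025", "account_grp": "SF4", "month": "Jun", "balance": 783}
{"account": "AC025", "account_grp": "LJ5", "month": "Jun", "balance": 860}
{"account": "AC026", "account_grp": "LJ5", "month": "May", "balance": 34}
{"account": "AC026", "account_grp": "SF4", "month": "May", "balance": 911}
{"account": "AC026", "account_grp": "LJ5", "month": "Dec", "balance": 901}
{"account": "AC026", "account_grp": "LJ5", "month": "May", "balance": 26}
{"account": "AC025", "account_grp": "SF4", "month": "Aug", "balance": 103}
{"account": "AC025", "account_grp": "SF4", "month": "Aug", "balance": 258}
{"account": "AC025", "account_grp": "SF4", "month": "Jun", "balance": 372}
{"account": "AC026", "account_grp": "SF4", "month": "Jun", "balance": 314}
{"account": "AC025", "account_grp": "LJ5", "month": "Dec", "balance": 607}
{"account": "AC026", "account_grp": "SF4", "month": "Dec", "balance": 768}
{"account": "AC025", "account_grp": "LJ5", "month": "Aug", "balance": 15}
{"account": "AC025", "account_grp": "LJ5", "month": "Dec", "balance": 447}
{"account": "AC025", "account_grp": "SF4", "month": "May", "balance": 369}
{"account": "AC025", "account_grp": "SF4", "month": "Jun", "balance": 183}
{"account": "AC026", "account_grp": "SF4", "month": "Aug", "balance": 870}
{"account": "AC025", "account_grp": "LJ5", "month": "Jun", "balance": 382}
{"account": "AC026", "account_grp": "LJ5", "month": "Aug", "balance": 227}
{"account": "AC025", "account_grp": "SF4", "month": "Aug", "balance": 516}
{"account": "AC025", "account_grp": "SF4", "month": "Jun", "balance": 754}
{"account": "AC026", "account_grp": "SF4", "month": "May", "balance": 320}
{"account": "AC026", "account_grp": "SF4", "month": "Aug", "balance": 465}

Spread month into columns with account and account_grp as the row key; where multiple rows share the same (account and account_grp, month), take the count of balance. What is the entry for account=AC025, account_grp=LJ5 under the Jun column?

Rows with account=AC025, account_grp=LJ5 and month=Jun: balance values are 306, 150, 947, 860, 382.
5 rows match — count = 5.

5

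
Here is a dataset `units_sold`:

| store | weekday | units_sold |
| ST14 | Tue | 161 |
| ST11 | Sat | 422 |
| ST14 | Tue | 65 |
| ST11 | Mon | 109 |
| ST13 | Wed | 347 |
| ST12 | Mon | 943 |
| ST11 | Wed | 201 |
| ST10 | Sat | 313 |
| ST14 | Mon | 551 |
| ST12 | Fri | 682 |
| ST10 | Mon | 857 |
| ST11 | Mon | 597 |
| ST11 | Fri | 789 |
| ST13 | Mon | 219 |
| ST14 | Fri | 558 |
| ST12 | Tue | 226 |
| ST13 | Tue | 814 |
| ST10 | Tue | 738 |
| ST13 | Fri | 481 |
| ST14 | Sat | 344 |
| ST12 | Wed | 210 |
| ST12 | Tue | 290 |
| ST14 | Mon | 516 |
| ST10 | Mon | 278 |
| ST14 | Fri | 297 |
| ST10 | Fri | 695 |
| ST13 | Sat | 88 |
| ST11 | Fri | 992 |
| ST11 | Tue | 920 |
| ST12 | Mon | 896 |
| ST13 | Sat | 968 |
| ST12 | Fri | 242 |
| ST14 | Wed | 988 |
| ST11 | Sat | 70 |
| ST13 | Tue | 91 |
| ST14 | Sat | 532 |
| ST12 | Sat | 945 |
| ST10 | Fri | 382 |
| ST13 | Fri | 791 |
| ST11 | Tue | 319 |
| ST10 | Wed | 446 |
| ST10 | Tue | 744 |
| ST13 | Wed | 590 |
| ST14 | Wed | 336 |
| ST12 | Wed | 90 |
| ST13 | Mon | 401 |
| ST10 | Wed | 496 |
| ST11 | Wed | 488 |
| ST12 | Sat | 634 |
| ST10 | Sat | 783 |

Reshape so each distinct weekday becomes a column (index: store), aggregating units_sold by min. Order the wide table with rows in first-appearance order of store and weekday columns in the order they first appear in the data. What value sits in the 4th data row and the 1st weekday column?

With rows in first-appearance order of store, row 4 is store=ST12. weekday columns in first-appearance order: Tue, Sat, Mon, Wed, Fri; column 1 is Tue.
Long rows with store=ST12, weekday=Tue: min(226, 290) = 226.

226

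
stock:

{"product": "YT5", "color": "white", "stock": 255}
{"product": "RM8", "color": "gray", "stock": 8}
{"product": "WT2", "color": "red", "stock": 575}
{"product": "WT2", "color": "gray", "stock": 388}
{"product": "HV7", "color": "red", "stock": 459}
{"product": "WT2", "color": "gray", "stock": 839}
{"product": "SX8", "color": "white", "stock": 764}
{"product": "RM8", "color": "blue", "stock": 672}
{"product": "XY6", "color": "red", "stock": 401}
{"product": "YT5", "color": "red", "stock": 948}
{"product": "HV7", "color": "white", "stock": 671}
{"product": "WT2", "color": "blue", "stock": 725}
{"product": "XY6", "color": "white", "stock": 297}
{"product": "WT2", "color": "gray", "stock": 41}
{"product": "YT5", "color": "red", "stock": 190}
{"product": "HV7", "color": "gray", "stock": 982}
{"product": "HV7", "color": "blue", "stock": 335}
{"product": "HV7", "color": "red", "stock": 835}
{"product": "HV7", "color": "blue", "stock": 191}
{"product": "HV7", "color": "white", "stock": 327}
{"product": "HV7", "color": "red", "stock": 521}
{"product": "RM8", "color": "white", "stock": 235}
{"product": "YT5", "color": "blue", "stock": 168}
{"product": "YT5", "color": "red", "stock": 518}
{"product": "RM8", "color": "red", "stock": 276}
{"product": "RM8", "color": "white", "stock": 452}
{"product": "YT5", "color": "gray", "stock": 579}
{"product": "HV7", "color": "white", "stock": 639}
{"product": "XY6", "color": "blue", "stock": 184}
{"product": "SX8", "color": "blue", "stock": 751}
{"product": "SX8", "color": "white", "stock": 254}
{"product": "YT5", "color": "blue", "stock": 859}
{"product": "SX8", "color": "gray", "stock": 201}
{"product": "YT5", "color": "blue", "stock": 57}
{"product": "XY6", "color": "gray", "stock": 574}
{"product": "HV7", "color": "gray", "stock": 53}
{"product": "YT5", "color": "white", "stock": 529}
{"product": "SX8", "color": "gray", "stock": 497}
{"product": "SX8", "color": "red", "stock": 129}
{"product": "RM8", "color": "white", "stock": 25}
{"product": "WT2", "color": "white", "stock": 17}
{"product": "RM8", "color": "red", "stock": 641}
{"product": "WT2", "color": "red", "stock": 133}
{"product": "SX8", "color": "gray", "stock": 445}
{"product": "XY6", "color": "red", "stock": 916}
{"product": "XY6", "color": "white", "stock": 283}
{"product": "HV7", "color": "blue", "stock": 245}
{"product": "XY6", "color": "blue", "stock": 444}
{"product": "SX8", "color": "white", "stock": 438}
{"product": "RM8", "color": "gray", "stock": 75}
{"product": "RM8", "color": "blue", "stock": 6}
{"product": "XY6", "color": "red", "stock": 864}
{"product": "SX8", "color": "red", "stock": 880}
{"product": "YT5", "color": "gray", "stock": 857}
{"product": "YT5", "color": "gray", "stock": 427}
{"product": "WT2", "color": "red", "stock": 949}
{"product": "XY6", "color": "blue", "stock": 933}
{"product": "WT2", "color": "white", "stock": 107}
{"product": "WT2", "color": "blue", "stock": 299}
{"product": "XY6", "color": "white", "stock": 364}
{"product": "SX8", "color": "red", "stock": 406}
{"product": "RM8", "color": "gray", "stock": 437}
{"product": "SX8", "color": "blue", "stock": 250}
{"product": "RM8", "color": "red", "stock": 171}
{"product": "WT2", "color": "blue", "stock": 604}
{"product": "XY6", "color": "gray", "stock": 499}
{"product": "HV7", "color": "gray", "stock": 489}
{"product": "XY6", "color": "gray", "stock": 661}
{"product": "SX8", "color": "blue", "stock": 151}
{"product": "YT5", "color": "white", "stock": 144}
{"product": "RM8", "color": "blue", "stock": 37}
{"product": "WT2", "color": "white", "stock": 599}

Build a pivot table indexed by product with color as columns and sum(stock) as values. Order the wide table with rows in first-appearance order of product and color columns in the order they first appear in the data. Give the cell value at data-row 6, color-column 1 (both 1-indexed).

With rows in first-appearance order of product, row 6 is product=XY6. color columns in first-appearance order: white, gray, red, blue; column 1 is white.
Long rows with product=XY6, color=white: 297 + 283 + 364 = 944.

944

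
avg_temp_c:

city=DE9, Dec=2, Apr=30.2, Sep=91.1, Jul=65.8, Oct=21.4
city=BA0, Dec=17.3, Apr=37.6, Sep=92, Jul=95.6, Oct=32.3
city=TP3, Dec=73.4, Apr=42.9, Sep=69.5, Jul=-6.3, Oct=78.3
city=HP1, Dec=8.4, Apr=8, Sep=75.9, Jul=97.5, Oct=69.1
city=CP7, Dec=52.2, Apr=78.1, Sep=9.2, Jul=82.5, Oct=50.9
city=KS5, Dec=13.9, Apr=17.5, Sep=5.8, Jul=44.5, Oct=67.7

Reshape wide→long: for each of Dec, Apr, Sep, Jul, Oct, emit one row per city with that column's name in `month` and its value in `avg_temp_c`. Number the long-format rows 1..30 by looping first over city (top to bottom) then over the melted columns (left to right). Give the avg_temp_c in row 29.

30 rows total (6 × 5). Row 29: index ⌊(29-1)/5⌋ = 5 into city → KS5; (29-1) mod 5 = 3 into the melted columns → Jul.
So row 29 is (KS5, Jul, 44.5); avg_temp_c = 44.5.

44.5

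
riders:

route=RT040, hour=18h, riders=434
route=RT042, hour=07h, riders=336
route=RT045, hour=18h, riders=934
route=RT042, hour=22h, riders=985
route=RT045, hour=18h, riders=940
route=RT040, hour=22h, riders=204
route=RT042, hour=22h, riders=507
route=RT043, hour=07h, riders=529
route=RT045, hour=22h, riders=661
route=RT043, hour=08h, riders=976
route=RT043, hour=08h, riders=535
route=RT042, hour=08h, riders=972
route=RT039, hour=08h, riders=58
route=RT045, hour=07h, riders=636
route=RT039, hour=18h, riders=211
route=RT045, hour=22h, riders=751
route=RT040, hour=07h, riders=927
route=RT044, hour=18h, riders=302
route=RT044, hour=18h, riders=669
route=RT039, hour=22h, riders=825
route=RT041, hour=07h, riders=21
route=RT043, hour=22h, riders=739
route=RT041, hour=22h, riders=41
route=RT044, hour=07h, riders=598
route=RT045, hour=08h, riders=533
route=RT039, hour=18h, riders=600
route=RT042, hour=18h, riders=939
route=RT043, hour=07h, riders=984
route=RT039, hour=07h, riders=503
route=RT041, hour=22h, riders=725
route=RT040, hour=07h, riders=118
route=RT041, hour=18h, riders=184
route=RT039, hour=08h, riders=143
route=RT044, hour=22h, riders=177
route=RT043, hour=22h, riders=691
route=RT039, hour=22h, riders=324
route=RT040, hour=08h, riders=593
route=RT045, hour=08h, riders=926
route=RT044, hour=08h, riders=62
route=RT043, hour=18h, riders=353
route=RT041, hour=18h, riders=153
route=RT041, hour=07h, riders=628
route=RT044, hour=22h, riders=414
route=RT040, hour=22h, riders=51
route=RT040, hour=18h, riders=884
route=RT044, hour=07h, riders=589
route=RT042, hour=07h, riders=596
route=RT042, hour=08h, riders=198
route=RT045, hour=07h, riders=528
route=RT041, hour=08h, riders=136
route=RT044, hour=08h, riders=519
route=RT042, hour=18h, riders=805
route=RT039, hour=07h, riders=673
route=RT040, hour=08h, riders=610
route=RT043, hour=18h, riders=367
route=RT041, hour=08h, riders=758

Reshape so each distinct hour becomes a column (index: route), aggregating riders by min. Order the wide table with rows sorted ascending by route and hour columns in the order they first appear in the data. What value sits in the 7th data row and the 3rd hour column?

661

With rows sorted ascending by route, row 7 is route=RT045. hour columns in first-appearance order: 18h, 07h, 22h, 08h; column 3 is 22h.
Long rows with route=RT045, hour=22h: min(661, 751) = 661.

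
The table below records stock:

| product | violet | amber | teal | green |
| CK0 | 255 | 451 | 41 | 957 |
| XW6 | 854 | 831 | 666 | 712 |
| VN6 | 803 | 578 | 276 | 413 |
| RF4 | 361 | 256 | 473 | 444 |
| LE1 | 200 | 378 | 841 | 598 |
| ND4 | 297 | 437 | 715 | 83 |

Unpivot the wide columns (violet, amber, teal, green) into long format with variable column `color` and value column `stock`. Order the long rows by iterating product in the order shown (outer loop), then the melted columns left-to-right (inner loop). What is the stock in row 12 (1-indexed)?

24 rows total (6 × 4). Row 12: index ⌊(12-1)/4⌋ = 2 into product → VN6; (12-1) mod 4 = 3 into the melted columns → green.
So row 12 is (VN6, green, 413); stock = 413.

413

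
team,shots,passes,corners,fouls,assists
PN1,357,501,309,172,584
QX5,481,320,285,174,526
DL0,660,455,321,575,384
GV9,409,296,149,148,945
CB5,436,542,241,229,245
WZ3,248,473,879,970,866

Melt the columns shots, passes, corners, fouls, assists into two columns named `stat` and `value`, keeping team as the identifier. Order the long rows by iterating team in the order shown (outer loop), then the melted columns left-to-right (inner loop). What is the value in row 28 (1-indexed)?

879

30 rows total (6 × 5). Row 28: index ⌊(28-1)/5⌋ = 5 into team → WZ3; (28-1) mod 5 = 2 into the melted columns → corners.
So row 28 is (WZ3, corners, 879); value = 879.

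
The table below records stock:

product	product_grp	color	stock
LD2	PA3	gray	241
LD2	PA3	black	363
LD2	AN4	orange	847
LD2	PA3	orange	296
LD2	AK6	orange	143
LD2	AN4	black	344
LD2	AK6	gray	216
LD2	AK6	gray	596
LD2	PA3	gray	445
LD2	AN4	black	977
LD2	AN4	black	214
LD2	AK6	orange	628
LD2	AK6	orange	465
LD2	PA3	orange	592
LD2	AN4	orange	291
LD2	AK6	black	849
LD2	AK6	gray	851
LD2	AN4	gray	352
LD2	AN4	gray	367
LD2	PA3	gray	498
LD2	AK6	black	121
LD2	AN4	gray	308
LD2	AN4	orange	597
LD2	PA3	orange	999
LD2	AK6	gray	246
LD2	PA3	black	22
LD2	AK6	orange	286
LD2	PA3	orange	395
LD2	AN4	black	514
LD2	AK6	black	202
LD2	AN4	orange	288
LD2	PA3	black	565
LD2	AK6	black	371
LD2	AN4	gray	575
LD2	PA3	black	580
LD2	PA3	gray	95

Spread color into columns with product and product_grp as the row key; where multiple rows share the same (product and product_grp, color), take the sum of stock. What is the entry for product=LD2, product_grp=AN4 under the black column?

Rows with product=LD2, product_grp=AN4 and color=black: stock values are 344, 977, 214, 514.
344 + 977 + 214 + 514 = 2049.

2049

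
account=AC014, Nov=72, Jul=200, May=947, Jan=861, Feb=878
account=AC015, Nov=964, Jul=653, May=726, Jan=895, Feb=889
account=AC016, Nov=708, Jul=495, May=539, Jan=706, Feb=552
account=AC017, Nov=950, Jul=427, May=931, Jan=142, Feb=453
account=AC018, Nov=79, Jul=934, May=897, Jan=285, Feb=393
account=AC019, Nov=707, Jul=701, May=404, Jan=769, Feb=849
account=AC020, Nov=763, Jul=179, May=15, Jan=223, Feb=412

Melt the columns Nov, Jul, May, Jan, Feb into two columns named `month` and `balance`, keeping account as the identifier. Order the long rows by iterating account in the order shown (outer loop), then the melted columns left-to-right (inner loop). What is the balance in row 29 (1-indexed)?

35 rows total (7 × 5). Row 29: index ⌊(29-1)/5⌋ = 5 into account → AC019; (29-1) mod 5 = 3 into the melted columns → Jan.
So row 29 is (AC019, Jan, 769); balance = 769.

769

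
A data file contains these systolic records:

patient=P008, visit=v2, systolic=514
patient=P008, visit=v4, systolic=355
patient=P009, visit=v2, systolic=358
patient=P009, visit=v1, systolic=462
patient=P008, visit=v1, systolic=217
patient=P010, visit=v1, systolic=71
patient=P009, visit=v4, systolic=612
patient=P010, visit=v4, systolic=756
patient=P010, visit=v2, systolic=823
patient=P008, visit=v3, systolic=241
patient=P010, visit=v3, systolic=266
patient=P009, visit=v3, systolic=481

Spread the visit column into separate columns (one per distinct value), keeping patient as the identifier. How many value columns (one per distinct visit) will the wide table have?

4 distinct visit values: v1, v2, v3, v4.

4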